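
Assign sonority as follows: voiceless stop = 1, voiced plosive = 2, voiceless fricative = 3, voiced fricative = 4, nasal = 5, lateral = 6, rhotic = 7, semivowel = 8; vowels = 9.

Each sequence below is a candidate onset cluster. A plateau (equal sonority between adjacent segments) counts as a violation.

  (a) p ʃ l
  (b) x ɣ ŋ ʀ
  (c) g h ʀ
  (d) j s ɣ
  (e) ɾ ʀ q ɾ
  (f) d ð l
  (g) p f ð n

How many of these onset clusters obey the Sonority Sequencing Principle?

5

(a) sonority 1-3-6: well-formed.
(b) sonority 3-4-5-7: well-formed.
(c) sonority 2-3-7: well-formed.
(d) sonority 8-3-4: ill-formed.
(e) sonority 7-7-1-7: ill-formed.
(f) sonority 2-4-6: well-formed.
(g) sonority 1-3-4-5: well-formed.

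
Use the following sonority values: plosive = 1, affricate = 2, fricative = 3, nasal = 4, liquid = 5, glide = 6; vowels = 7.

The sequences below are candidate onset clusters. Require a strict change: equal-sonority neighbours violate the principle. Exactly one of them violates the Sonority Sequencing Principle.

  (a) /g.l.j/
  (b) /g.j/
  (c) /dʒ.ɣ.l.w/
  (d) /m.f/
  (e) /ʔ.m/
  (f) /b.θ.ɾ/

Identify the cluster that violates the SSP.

(a) sonority 1-5-6: well-formed.
(b) sonority 1-6: well-formed.
(c) sonority 2-3-5-6: well-formed.
(d) sonority 4-3: ill-formed.
(e) sonority 1-4: well-formed.
(f) sonority 1-3-5: well-formed.

d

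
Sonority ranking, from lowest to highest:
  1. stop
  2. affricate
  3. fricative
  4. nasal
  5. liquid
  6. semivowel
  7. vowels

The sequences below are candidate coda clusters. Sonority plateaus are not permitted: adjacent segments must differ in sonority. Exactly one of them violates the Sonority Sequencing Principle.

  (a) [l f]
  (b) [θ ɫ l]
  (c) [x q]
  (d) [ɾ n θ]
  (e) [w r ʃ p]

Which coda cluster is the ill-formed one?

(a) sonority 5-3: well-formed.
(b) sonority 3-5-5: ill-formed.
(c) sonority 3-1: well-formed.
(d) sonority 5-4-3: well-formed.
(e) sonority 6-5-3-1: well-formed.

b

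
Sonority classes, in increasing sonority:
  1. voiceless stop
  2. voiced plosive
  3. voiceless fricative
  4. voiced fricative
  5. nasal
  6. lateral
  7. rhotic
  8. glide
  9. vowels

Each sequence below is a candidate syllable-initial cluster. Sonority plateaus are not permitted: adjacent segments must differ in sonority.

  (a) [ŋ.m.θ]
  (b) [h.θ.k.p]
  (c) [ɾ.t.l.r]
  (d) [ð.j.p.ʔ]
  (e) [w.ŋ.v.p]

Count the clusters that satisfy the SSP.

(a) 5-5-3 → violates
(b) 3-3-1-1 → violates
(c) 7-1-6-7 → violates
(d) 4-8-1-1 → violates
(e) 8-5-4-1 → violates

0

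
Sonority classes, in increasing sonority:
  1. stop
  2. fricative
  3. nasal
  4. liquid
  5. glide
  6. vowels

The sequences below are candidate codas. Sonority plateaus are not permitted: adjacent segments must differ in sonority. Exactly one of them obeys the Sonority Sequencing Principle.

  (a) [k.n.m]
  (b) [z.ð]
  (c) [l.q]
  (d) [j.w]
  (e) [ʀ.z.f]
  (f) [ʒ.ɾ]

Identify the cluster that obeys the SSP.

(a) 1-3-3 → violates
(b) 2-2 → violates
(c) 4-1 → obeys
(d) 5-5 → violates
(e) 4-2-2 → violates
(f) 2-4 → violates

c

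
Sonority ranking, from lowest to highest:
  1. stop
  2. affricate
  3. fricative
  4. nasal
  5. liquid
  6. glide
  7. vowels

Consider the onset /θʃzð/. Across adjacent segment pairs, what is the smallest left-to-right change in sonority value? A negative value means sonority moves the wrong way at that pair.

0

/θ/ is a fricative (sonority 3).
/ʃ/ is a fricative (sonority 3).
/z/ is a fricative (sonority 3).
/ð/ is a fricative (sonority 3).
/θ/→/ʃ/: change +0.
/ʃ/→/z/: change +0.
/z/→/ð/: change +0.
Minimum = 0.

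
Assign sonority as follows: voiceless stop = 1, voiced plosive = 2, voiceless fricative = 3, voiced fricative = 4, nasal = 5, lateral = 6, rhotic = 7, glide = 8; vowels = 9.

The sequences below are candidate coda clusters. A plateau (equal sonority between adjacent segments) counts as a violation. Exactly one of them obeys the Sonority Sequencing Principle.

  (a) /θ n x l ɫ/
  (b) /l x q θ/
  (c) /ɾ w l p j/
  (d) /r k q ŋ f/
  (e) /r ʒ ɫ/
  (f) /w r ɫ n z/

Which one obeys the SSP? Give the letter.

(a) /θ n x l ɫ/: profile 3-5-3-6-6 — violates.
(b) /l x q θ/: profile 6-3-1-3 — violates.
(c) /ɾ w l p j/: profile 7-8-6-1-8 — violates.
(d) /r k q ŋ f/: profile 7-1-1-5-3 — violates.
(e) /r ʒ ɫ/: profile 7-4-6 — violates.
(f) /w r ɫ n z/: profile 8-7-6-5-4 — obeys.

f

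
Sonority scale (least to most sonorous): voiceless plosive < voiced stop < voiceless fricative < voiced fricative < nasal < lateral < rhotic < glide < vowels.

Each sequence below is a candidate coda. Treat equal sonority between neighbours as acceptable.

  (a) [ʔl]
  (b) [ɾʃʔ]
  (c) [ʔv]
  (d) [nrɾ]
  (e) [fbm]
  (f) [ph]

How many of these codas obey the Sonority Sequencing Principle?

(a) [ʔl]: profile 1-6 — violates.
(b) [ɾʃʔ]: profile 7-3-1 — obeys.
(c) [ʔv]: profile 1-4 — violates.
(d) [nrɾ]: profile 5-7-7 — violates.
(e) [fbm]: profile 3-2-5 — violates.
(f) [ph]: profile 1-3 — violates.

1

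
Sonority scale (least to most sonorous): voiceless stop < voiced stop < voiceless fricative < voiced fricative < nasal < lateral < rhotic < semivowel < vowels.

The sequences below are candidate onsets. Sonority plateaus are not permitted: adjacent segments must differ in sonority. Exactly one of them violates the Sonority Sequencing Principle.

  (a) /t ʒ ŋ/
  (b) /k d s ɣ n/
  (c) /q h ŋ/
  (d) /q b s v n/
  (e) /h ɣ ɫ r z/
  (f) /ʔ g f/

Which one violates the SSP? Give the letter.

e

(a) /t ʒ ŋ/: profile 1-4-5 — obeys.
(b) /k d s ɣ n/: profile 1-2-3-4-5 — obeys.
(c) /q h ŋ/: profile 1-3-5 — obeys.
(d) /q b s v n/: profile 1-2-3-4-5 — obeys.
(e) /h ɣ ɫ r z/: profile 3-4-6-7-4 — violates.
(f) /ʔ g f/: profile 1-2-3 — obeys.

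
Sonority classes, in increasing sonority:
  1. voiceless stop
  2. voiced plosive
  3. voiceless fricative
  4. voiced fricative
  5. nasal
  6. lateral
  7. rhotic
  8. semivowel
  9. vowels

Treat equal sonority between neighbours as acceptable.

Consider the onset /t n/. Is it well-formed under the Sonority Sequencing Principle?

yes

/t/ is a voiceless stop (sonority 1).
/n/ is a nasal (sonority 5).
The profile 1-5 strictly rises, so the onset satisfies the SSP.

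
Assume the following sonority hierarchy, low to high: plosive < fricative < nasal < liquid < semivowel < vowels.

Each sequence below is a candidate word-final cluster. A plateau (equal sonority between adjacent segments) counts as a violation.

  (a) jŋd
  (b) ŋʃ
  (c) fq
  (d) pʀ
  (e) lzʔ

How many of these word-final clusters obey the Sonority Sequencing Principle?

4

(a) sonority 5-3-1: well-formed.
(b) sonority 3-2: well-formed.
(c) sonority 2-1: well-formed.
(d) sonority 1-4: ill-formed.
(e) sonority 4-2-1: well-formed.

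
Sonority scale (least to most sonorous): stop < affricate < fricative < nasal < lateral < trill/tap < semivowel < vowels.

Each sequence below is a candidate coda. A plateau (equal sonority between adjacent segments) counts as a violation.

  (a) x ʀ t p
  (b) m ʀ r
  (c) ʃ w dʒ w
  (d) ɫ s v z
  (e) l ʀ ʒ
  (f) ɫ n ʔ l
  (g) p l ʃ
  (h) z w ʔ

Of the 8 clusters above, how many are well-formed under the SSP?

0

(a) 3-6-1-1 → violates
(b) 4-6-6 → violates
(c) 3-7-2-7 → violates
(d) 5-3-3-3 → violates
(e) 5-6-3 → violates
(f) 5-4-1-5 → violates
(g) 1-5-3 → violates
(h) 3-7-1 → violates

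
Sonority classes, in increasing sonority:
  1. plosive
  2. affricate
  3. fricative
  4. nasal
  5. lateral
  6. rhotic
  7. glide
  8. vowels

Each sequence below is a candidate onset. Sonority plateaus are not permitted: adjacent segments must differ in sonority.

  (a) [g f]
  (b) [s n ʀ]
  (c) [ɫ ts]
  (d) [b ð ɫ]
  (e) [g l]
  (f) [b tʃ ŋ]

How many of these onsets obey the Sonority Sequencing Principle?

(a) 1-3 → obeys
(b) 3-4-6 → obeys
(c) 5-2 → violates
(d) 1-3-5 → obeys
(e) 1-5 → obeys
(f) 1-2-4 → obeys

5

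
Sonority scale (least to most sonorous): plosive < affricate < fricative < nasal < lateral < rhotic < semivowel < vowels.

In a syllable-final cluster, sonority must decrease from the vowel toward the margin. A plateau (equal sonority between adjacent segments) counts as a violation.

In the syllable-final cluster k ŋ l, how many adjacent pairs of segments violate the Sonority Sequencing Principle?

/k/ is a plosive (sonority 1).
/ŋ/ is a nasal (sonority 4).
/l/ is a lateral (sonority 5).
/k/→/ŋ/: 1→4 (does not fall) — violation.
/ŋ/→/l/: 4→5 (does not fall) — violation.

2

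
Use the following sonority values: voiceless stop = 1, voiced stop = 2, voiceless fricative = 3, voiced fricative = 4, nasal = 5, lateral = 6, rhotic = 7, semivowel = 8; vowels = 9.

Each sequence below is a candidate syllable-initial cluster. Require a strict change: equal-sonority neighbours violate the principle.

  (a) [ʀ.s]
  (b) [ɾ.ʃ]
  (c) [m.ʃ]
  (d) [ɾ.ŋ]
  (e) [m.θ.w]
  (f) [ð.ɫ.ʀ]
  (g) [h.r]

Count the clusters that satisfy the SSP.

2

(a) [ʀ.s]: profile 7-3 — violates.
(b) [ɾ.ʃ]: profile 7-3 — violates.
(c) [m.ʃ]: profile 5-3 — violates.
(d) [ɾ.ŋ]: profile 7-5 — violates.
(e) [m.θ.w]: profile 5-3-8 — violates.
(f) [ð.ɫ.ʀ]: profile 4-6-7 — obeys.
(g) [h.r]: profile 3-7 — obeys.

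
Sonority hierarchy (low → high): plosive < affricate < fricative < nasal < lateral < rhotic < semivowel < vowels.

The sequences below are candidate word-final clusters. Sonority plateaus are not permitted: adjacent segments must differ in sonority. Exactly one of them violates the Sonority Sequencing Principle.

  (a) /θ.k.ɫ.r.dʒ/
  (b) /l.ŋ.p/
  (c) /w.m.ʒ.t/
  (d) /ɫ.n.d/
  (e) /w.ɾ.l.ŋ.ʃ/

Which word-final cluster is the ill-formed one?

(a) 3-1-5-6-2 → violates
(b) 5-4-1 → obeys
(c) 7-4-3-1 → obeys
(d) 5-4-1 → obeys
(e) 7-6-5-4-3 → obeys

a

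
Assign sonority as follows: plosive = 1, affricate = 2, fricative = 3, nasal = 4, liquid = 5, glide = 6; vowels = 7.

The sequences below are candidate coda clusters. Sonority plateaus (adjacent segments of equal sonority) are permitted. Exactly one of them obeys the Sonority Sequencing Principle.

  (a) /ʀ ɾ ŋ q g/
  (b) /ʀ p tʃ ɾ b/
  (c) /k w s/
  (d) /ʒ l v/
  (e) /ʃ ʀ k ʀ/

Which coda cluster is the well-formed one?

a

(a) /ʀ ɾ ŋ q g/: profile 5-5-4-1-1 — obeys.
(b) /ʀ p tʃ ɾ b/: profile 5-1-2-5-1 — violates.
(c) /k w s/: profile 1-6-3 — violates.
(d) /ʒ l v/: profile 3-5-3 — violates.
(e) /ʃ ʀ k ʀ/: profile 3-5-1-5 — violates.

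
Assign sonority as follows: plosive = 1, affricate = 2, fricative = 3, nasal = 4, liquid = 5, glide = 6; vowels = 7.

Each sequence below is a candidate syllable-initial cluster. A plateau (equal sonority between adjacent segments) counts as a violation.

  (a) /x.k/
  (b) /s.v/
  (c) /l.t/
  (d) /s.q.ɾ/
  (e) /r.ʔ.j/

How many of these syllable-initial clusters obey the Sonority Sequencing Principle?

(a) sonority 3-1: ill-formed.
(b) sonority 3-3: ill-formed.
(c) sonority 5-1: ill-formed.
(d) sonority 3-1-5: ill-formed.
(e) sonority 5-1-6: ill-formed.

0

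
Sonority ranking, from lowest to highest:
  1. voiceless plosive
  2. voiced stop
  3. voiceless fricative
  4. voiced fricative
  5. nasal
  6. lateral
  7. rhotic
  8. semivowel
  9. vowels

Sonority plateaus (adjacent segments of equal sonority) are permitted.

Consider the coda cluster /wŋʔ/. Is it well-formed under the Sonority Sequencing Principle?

/w/: semivowel = 8.
/ŋ/: nasal = 5.
/ʔ/: voiceless plosive = 1.
The profile 8-5-1 strictly falls, so the coda cluster satisfies the SSP.

yes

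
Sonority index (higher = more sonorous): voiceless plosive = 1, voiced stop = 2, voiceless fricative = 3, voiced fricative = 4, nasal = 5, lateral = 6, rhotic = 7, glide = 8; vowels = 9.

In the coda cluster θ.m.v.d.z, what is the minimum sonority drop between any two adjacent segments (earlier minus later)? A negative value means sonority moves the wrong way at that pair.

-2

/θ/ — voiceless fricative, sonority 3.
/m/ — nasal, sonority 5.
/v/ — voiced fricative, sonority 4.
/d/ — voiced stop, sonority 2.
/z/ — voiced fricative, sonority 4.
/θ/→/m/: change -2.
/m/→/v/: change +1.
/v/→/d/: change +2.
/d/→/z/: change -2.
Minimum = -2.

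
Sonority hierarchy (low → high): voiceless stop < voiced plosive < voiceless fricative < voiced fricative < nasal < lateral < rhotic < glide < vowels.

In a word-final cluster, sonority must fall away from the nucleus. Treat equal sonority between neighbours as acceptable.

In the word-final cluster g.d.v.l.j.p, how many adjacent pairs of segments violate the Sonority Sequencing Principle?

/g/ is a voiced plosive (sonority 2).
/d/ is a voiced plosive (sonority 2).
/v/ is a voiced fricative (sonority 4).
/l/ is a lateral (sonority 6).
/j/ is a glide (sonority 8).
/p/ is a voiceless stop (sonority 1).
/g/→/d/: 2→2 (plateau, allowed) — ok.
/d/→/v/: 2→4 (does not fall) — violation.
/v/→/l/: 4→6 (does not fall) — violation.
/l/→/j/: 6→8 (does not fall) — violation.
/j/→/p/: 8→1 (falls) — ok.

3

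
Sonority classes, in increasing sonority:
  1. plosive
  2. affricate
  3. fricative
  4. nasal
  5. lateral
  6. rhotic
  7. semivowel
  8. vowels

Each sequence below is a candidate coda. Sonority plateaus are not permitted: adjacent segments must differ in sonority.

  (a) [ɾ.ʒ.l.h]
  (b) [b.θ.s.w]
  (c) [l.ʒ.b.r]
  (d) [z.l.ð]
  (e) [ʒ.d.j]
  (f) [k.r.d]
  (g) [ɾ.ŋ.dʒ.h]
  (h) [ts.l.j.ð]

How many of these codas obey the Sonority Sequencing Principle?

0

(a) [ɾ.ʒ.l.h]: profile 6-3-5-3 — violates.
(b) [b.θ.s.w]: profile 1-3-3-7 — violates.
(c) [l.ʒ.b.r]: profile 5-3-1-6 — violates.
(d) [z.l.ð]: profile 3-5-3 — violates.
(e) [ʒ.d.j]: profile 3-1-7 — violates.
(f) [k.r.d]: profile 1-6-1 — violates.
(g) [ɾ.ŋ.dʒ.h]: profile 6-4-2-3 — violates.
(h) [ts.l.j.ð]: profile 2-5-7-3 — violates.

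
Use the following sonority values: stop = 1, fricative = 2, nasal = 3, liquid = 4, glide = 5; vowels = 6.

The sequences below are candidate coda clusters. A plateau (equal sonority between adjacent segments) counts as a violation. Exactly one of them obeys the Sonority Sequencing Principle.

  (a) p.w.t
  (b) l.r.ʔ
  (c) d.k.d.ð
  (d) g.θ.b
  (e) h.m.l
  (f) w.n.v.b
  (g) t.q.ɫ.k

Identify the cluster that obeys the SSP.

(a) p.w.t: profile 1-5-1 — violates.
(b) l.r.ʔ: profile 4-4-1 — violates.
(c) d.k.d.ð: profile 1-1-1-2 — violates.
(d) g.θ.b: profile 1-2-1 — violates.
(e) h.m.l: profile 2-3-4 — violates.
(f) w.n.v.b: profile 5-3-2-1 — obeys.
(g) t.q.ɫ.k: profile 1-1-4-1 — violates.

f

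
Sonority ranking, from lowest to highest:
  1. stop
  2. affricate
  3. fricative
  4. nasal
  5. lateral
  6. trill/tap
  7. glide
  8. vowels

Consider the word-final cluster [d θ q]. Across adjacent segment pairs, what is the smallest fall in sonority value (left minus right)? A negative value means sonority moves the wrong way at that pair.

-2

/d/ — stop, sonority 1.
/θ/ — fricative, sonority 3.
/q/ — stop, sonority 1.
/d/→/θ/: change -2.
/θ/→/q/: change +2.
Minimum = -2.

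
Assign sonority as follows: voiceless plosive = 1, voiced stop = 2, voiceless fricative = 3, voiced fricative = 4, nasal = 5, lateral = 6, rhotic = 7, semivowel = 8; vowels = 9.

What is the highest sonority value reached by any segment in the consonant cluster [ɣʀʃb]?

/ɣ/ is a voiced fricative (sonority 4).
/ʀ/ is a rhotic (sonority 7).
/ʃ/ is a voiceless fricative (sonority 3).
/b/ is a voiced stop (sonority 2).
The maximum is 7.

7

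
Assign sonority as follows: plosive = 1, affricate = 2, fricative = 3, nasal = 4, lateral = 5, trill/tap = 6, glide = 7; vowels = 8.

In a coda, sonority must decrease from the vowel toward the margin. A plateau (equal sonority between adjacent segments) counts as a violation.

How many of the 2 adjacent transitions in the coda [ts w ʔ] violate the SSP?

1

/ts/: affricate = 2.
/w/: glide = 7.
/ʔ/: plosive = 1.
/ts/→/w/: 2→7 (does not fall) — violation.
/w/→/ʔ/: 7→1 (falls) — ok.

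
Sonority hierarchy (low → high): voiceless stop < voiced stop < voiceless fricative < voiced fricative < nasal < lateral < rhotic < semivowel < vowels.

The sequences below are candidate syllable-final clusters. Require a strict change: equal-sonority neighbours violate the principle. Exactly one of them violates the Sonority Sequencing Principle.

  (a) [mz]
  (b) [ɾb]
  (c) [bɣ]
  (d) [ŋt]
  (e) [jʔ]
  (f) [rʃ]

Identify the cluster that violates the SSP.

(a) [mz]: profile 5-4 — obeys.
(b) [ɾb]: profile 7-2 — obeys.
(c) [bɣ]: profile 2-4 — violates.
(d) [ŋt]: profile 5-1 — obeys.
(e) [jʔ]: profile 8-1 — obeys.
(f) [rʃ]: profile 7-3 — obeys.

c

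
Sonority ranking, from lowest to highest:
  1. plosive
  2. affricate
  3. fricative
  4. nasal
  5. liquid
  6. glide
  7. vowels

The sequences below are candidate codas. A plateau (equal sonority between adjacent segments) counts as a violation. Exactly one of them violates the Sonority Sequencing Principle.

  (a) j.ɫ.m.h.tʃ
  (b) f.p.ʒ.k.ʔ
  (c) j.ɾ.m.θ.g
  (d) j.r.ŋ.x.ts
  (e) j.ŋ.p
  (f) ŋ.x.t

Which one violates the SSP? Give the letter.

(a) 6-5-4-3-2 → obeys
(b) 3-1-3-1-1 → violates
(c) 6-5-4-3-1 → obeys
(d) 6-5-4-3-2 → obeys
(e) 6-4-1 → obeys
(f) 4-3-1 → obeys

b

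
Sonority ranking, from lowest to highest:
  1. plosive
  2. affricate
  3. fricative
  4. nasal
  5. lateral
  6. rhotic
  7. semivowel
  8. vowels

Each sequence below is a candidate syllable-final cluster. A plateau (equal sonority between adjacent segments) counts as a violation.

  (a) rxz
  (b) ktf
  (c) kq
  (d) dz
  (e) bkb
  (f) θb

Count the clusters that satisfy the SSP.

(a) sonority 6-3-3: ill-formed.
(b) sonority 1-1-3: ill-formed.
(c) sonority 1-1: ill-formed.
(d) sonority 1-3: ill-formed.
(e) sonority 1-1-1: ill-formed.
(f) sonority 3-1: well-formed.

1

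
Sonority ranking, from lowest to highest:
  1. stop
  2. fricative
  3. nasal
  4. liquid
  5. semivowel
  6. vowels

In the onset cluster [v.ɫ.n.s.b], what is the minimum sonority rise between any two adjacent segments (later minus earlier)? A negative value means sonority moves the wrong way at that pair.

-1

/v/ — fricative, sonority 2.
/ɫ/ — liquid, sonority 4.
/n/ — nasal, sonority 3.
/s/ — fricative, sonority 2.
/b/ — stop, sonority 1.
/v/→/ɫ/: change +2.
/ɫ/→/n/: change -1.
/n/→/s/: change -1.
/s/→/b/: change -1.
Minimum = -1.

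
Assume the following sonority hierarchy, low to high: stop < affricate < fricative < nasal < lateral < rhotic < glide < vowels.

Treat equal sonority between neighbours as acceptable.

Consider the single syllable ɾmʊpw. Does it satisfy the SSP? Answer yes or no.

no

Onset: /ɾ/ is a rhotic (sonority 6), /m/ is a nasal (sonority 4); then the nucleus /ʊ/ (sonority 8).
Onset profile 6-4-8 — does not rise throughout.
Coda: /p/ is a stop (sonority 1), /w/ is a glide (sonority 7).
Coda profile 8-1-7 — does not fall throughout.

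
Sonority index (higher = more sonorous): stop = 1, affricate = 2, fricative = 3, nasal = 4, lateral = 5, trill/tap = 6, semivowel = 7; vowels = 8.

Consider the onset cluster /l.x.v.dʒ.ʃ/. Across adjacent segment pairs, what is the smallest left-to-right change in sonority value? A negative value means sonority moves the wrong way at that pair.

-2

/l/: lateral = 5.
/x/: fricative = 3.
/v/: fricative = 3.
/dʒ/: affricate = 2.
/ʃ/: fricative = 3.
/l/→/x/: change -2.
/x/→/v/: change +0.
/v/→/dʒ/: change -1.
/dʒ/→/ʃ/: change +1.
Minimum = -2.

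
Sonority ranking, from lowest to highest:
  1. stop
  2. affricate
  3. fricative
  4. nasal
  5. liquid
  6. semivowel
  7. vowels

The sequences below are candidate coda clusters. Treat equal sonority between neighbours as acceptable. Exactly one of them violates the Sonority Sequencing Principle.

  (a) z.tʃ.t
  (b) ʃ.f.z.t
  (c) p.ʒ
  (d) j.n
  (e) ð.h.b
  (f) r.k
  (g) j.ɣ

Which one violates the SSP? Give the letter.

c

(a) z.tʃ.t: profile 3-2-1 — obeys.
(b) ʃ.f.z.t: profile 3-3-3-1 — obeys.
(c) p.ʒ: profile 1-3 — violates.
(d) j.n: profile 6-4 — obeys.
(e) ð.h.b: profile 3-3-1 — obeys.
(f) r.k: profile 5-1 — obeys.
(g) j.ɣ: profile 6-3 — obeys.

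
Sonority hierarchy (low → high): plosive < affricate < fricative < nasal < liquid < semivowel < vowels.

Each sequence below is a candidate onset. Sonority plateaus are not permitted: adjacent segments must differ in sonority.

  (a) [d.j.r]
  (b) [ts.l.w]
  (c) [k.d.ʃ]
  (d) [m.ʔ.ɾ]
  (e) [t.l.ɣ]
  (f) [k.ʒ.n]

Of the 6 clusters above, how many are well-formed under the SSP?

2

(a) sonority 1-6-5: ill-formed.
(b) sonority 2-5-6: well-formed.
(c) sonority 1-1-3: ill-formed.
(d) sonority 4-1-5: ill-formed.
(e) sonority 1-5-3: ill-formed.
(f) sonority 1-3-4: well-formed.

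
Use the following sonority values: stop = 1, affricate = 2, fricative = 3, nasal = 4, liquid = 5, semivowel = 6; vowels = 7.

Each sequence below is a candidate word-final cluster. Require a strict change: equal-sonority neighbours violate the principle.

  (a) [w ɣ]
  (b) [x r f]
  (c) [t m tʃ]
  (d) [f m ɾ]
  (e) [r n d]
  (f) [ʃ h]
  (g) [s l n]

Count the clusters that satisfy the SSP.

(a) [w ɣ]: profile 6-3 — obeys.
(b) [x r f]: profile 3-5-3 — violates.
(c) [t m tʃ]: profile 1-4-2 — violates.
(d) [f m ɾ]: profile 3-4-5 — violates.
(e) [r n d]: profile 5-4-1 — obeys.
(f) [ʃ h]: profile 3-3 — violates.
(g) [s l n]: profile 3-5-4 — violates.

2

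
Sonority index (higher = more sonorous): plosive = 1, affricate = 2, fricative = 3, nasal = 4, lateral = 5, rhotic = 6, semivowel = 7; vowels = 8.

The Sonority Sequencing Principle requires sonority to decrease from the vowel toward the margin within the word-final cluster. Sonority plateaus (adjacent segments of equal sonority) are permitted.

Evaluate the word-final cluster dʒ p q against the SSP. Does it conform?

yes

/dʒ/ — affricate, sonority 2.
/p/ — plosive, sonority 1.
/q/ — plosive, sonority 1.
The profile 2-1-1 is non-increasing (plateaus allowed), so the word-final cluster satisfies the SSP.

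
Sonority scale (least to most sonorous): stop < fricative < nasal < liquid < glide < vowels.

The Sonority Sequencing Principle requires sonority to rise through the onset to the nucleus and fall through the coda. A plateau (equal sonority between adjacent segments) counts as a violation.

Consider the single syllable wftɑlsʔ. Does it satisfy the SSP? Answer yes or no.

no

Onset: /w/ is a glide (sonority 5), /f/ is a fricative (sonority 2), /t/ is a stop (sonority 1); then the nucleus /ɑ/ (sonority 6).
Onset profile 5-2-1-6 — does not strictly rise throughout.
Coda: /l/ is a liquid (sonority 4), /s/ is a fricative (sonority 2), /ʔ/ is a stop (sonority 1).
Coda profile 6-4-2-1 — falls from the nucleus.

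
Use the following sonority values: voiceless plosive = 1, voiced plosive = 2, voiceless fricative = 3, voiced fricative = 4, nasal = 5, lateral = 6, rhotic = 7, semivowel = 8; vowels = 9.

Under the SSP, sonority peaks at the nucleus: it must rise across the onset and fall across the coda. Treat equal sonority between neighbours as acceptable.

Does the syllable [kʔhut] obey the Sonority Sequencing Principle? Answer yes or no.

Onset: /k/ is a voiceless plosive (sonority 1), /ʔ/ is a voiceless plosive (sonority 1), /h/ is a voiceless fricative (sonority 3); then the nucleus /u/ (sonority 9).
Onset profile 1-1-3-9 — rises to the nucleus.
Coda: /t/ is a voiceless plosive (sonority 1).
Coda profile 9-1 — falls from the nucleus.

yes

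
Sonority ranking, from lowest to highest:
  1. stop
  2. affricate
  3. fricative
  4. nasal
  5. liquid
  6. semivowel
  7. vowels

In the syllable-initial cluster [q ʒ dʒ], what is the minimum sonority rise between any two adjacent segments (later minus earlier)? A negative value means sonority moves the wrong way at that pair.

-1

/q/ — stop, sonority 1.
/ʒ/ — fricative, sonority 3.
/dʒ/ — affricate, sonority 2.
/q/→/ʒ/: change +2.
/ʒ/→/dʒ/: change -1.
Minimum = -1.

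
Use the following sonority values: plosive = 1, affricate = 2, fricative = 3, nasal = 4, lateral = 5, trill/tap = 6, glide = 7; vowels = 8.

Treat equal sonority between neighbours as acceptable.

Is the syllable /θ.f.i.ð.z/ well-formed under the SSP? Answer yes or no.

yes

Onset: /θ/ is a fricative (sonority 3), /f/ is a fricative (sonority 3); then the nucleus /i/ (sonority 8).
Onset profile 3-3-8 — rises to the nucleus.
Coda: /ð/ is a fricative (sonority 3), /z/ is a fricative (sonority 3).
Coda profile 8-3-3 — falls from the nucleus.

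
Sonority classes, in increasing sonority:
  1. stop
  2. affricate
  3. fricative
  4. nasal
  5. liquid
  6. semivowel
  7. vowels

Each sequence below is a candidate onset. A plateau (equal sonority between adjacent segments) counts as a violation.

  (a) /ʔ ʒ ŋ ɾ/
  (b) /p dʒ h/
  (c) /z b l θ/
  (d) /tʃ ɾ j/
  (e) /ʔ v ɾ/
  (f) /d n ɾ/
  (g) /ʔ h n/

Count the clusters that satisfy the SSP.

(a) sonority 1-3-4-5: well-formed.
(b) sonority 1-2-3: well-formed.
(c) sonority 3-1-5-3: ill-formed.
(d) sonority 2-5-6: well-formed.
(e) sonority 1-3-5: well-formed.
(f) sonority 1-4-5: well-formed.
(g) sonority 1-3-4: well-formed.

6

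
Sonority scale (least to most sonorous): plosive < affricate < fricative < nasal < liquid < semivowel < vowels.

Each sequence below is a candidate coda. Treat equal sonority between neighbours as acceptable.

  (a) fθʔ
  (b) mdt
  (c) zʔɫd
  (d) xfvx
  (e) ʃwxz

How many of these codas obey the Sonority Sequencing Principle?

(a) fθʔ: profile 3-3-1 — obeys.
(b) mdt: profile 4-1-1 — obeys.
(c) zʔɫd: profile 3-1-5-1 — violates.
(d) xfvx: profile 3-3-3-3 — obeys.
(e) ʃwxz: profile 3-6-3-3 — violates.

3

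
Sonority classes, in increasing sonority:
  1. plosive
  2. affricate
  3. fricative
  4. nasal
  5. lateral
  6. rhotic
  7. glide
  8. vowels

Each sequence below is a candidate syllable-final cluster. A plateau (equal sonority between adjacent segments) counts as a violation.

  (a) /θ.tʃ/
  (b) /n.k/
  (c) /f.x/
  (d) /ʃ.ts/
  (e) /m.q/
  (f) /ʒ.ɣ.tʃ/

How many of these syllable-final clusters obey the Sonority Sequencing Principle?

4

(a) sonority 3-2: well-formed.
(b) sonority 4-1: well-formed.
(c) sonority 3-3: ill-formed.
(d) sonority 3-2: well-formed.
(e) sonority 4-1: well-formed.
(f) sonority 3-3-2: ill-formed.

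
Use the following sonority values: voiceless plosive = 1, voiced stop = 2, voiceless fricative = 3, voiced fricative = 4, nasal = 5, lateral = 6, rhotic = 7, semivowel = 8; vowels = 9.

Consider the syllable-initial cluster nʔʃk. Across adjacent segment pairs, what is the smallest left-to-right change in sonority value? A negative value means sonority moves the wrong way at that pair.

/n/ is a nasal (sonority 5).
/ʔ/ is a voiceless plosive (sonority 1).
/ʃ/ is a voiceless fricative (sonority 3).
/k/ is a voiceless plosive (sonority 1).
/n/→/ʔ/: change -4.
/ʔ/→/ʃ/: change +2.
/ʃ/→/k/: change -2.
Minimum = -4.

-4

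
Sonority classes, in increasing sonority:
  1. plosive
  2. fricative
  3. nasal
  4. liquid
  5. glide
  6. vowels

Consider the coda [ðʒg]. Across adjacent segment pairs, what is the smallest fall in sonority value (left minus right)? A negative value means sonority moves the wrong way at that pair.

/ð/ — fricative, sonority 2.
/ʒ/ — fricative, sonority 2.
/g/ — plosive, sonority 1.
/ð/→/ʒ/: change +0.
/ʒ/→/g/: change +1.
Minimum = 0.

0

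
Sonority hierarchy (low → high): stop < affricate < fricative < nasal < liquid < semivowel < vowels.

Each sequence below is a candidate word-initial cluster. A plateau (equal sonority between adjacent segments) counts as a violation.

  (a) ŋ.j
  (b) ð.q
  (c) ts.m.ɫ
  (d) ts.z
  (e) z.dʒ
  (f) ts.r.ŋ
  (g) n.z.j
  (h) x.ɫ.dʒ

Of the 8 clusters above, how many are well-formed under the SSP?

(a) sonority 4-6: well-formed.
(b) sonority 3-1: ill-formed.
(c) sonority 2-4-5: well-formed.
(d) sonority 2-3: well-formed.
(e) sonority 3-2: ill-formed.
(f) sonority 2-5-4: ill-formed.
(g) sonority 4-3-6: ill-formed.
(h) sonority 3-5-2: ill-formed.

3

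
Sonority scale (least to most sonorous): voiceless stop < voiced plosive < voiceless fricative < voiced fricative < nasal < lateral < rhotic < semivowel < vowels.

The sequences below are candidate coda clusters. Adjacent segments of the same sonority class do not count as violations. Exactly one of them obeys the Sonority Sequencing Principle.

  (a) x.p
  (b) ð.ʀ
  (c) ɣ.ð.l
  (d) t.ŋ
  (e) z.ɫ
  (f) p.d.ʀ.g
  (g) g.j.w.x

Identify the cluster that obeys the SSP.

a

(a) x.p: profile 3-1 — obeys.
(b) ð.ʀ: profile 4-7 — violates.
(c) ɣ.ð.l: profile 4-4-6 — violates.
(d) t.ŋ: profile 1-5 — violates.
(e) z.ɫ: profile 4-6 — violates.
(f) p.d.ʀ.g: profile 1-2-7-2 — violates.
(g) g.j.w.x: profile 2-8-8-3 — violates.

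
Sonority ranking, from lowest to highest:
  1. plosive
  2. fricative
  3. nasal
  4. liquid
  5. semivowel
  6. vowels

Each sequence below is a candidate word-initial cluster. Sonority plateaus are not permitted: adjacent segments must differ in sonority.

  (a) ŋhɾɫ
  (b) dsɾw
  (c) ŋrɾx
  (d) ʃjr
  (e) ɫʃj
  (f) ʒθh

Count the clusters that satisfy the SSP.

1

(a) 3-2-4-4 → violates
(b) 1-2-4-5 → obeys
(c) 3-4-4-2 → violates
(d) 2-5-4 → violates
(e) 4-2-5 → violates
(f) 2-2-2 → violates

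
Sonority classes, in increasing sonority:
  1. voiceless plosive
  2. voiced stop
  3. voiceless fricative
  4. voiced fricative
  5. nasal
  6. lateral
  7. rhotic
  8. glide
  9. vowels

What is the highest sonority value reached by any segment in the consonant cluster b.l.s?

6

/b/ — voiced stop, sonority 2.
/l/ — lateral, sonority 6.
/s/ — voiceless fricative, sonority 3.
The maximum is 6.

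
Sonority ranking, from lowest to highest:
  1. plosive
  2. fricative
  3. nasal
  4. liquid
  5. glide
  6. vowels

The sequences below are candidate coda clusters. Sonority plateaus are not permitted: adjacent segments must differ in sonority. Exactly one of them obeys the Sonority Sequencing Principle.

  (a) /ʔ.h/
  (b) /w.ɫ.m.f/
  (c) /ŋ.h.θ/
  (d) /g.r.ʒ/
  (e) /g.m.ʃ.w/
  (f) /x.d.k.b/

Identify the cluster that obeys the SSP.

b

(a) /ʔ.h/: profile 1-2 — violates.
(b) /w.ɫ.m.f/: profile 5-4-3-2 — obeys.
(c) /ŋ.h.θ/: profile 3-2-2 — violates.
(d) /g.r.ʒ/: profile 1-4-2 — violates.
(e) /g.m.ʃ.w/: profile 1-3-2-5 — violates.
(f) /x.d.k.b/: profile 2-1-1-1 — violates.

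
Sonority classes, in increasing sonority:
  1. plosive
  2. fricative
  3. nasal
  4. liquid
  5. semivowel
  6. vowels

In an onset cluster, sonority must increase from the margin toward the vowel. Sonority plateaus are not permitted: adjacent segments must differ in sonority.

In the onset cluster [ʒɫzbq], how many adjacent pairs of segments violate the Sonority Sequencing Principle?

/ʒ/: fricative = 2.
/ɫ/: liquid = 4.
/z/: fricative = 2.
/b/: plosive = 1.
/q/: plosive = 1.
/ʒ/→/ɫ/: 2→4 (rises) — ok.
/ɫ/→/z/: 4→2 (does not rise) — violation.
/z/→/b/: 2→1 (does not rise) — violation.
/b/→/q/: 1→1 (plateau) — violation.

3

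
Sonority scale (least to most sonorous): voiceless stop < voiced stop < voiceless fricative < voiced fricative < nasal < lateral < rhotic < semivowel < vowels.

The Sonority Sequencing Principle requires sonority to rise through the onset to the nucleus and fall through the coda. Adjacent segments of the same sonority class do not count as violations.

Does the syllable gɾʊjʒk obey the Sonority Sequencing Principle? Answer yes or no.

yes

Onset: /g/ is a voiced stop (sonority 2), /ɾ/ is a rhotic (sonority 7); then the nucleus /ʊ/ (sonority 9).
Onset profile 2-7-9 — rises to the nucleus.
Coda: /j/ is a semivowel (sonority 8), /ʒ/ is a voiced fricative (sonority 4), /k/ is a voiceless stop (sonority 1).
Coda profile 9-8-4-1 — falls from the nucleus.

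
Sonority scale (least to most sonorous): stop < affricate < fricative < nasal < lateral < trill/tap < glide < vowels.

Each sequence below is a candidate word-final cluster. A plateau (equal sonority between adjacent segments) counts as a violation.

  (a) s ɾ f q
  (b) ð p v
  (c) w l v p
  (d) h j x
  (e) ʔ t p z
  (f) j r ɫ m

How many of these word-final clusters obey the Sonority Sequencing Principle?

(a) sonority 3-6-3-1: ill-formed.
(b) sonority 3-1-3: ill-formed.
(c) sonority 7-5-3-1: well-formed.
(d) sonority 3-7-3: ill-formed.
(e) sonority 1-1-1-3: ill-formed.
(f) sonority 7-6-5-4: well-formed.

2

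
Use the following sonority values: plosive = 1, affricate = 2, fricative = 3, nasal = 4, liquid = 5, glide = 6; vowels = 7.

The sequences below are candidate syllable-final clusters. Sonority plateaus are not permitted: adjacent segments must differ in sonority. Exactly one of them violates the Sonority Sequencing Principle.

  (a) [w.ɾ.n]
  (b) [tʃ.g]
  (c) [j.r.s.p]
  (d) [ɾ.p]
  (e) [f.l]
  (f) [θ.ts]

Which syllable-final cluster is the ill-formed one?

e

(a) 6-5-4 → obeys
(b) 2-1 → obeys
(c) 6-5-3-1 → obeys
(d) 5-1 → obeys
(e) 3-5 → violates
(f) 3-2 → obeys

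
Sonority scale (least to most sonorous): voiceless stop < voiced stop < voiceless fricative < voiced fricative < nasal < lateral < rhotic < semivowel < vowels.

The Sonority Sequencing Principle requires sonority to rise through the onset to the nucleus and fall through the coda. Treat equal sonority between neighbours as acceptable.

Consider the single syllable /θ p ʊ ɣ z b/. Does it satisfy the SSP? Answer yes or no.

Onset: /θ/ is a voiceless fricative (sonority 3), /p/ is a voiceless stop (sonority 1); then the nucleus /ʊ/ (sonority 9).
Onset profile 3-1-9 — does not rise throughout.
Coda: /ɣ/ is a voiced fricative (sonority 4), /z/ is a voiced fricative (sonority 4), /b/ is a voiced stop (sonority 2).
Coda profile 9-4-4-2 — falls from the nucleus.

no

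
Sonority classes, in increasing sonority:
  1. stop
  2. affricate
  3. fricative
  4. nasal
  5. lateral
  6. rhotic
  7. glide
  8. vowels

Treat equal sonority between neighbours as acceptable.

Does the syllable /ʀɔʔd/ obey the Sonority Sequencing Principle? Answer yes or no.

Onset: /ʀ/ is a rhotic (sonority 6); then the nucleus /ɔ/ (sonority 8).
Onset profile 6-8 — rises to the nucleus.
Coda: /ʔ/ is a stop (sonority 1), /d/ is a stop (sonority 1).
Coda profile 8-1-1 — falls from the nucleus.

yes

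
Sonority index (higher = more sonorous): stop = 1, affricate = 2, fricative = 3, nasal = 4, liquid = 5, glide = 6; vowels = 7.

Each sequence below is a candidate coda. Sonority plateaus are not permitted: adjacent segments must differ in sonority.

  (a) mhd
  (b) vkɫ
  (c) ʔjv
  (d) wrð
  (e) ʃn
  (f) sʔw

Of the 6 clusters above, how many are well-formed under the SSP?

(a) 4-3-1 → obeys
(b) 3-1-5 → violates
(c) 1-6-3 → violates
(d) 6-5-3 → obeys
(e) 3-4 → violates
(f) 3-1-6 → violates

2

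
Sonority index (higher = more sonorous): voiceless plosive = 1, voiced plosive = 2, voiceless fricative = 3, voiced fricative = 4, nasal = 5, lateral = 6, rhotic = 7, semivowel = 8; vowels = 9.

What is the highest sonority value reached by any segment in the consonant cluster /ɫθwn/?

8

/ɫ/ — lateral, sonority 6.
/θ/ — voiceless fricative, sonority 3.
/w/ — semivowel, sonority 8.
/n/ — nasal, sonority 5.
The maximum is 8.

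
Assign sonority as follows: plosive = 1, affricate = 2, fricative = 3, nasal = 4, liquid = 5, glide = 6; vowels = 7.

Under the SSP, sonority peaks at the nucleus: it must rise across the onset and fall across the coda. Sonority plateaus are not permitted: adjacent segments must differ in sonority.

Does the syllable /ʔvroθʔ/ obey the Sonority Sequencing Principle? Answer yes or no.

yes

Onset: /ʔ/ is a plosive (sonority 1), /v/ is a fricative (sonority 3), /r/ is a liquid (sonority 5); then the nucleus /o/ (sonority 7).
Onset profile 1-3-5-7 — rises to the nucleus.
Coda: /θ/ is a fricative (sonority 3), /ʔ/ is a plosive (sonority 1).
Coda profile 7-3-1 — falls from the nucleus.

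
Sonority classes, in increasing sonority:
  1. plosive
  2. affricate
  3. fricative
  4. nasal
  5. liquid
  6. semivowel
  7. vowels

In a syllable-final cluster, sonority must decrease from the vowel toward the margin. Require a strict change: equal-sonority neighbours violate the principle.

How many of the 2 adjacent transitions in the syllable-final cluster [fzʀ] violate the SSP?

2

/f/: fricative = 3.
/z/: fricative = 3.
/ʀ/: liquid = 5.
/f/→/z/: 3→3 (plateau) — violation.
/z/→/ʀ/: 3→5 (does not fall) — violation.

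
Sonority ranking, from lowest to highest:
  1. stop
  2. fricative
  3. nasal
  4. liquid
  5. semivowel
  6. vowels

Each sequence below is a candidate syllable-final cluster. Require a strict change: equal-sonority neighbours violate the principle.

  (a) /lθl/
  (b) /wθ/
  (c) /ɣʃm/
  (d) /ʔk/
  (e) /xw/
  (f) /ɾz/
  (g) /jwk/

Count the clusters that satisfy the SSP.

2

(a) sonority 4-2-4: ill-formed.
(b) sonority 5-2: well-formed.
(c) sonority 2-2-3: ill-formed.
(d) sonority 1-1: ill-formed.
(e) sonority 2-5: ill-formed.
(f) sonority 4-2: well-formed.
(g) sonority 5-5-1: ill-formed.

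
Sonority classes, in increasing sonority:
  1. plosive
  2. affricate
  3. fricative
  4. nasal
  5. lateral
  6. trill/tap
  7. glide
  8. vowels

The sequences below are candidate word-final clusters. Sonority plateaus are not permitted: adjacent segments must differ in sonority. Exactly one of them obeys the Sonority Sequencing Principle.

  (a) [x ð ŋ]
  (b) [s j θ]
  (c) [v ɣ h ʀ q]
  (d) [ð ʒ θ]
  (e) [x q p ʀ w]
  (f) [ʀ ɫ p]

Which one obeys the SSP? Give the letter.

(a) 3-3-4 → violates
(b) 3-7-3 → violates
(c) 3-3-3-6-1 → violates
(d) 3-3-3 → violates
(e) 3-1-1-6-7 → violates
(f) 6-5-1 → obeys

f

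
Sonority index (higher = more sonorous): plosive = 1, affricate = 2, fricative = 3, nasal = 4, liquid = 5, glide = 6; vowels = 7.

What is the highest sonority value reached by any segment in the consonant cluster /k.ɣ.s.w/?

/k/ — plosive, sonority 1.
/ɣ/ — fricative, sonority 3.
/s/ — fricative, sonority 3.
/w/ — glide, sonority 6.
The maximum is 6.

6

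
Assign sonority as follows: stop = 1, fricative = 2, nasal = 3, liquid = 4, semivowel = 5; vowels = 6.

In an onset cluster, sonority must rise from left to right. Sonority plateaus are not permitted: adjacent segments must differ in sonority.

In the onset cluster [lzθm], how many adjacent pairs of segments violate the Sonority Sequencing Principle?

2

/l/: liquid = 4.
/z/: fricative = 2.
/θ/: fricative = 2.
/m/: nasal = 3.
/l/→/z/: 4→2 (does not rise) — violation.
/z/→/θ/: 2→2 (plateau) — violation.
/θ/→/m/: 2→3 (rises) — ok.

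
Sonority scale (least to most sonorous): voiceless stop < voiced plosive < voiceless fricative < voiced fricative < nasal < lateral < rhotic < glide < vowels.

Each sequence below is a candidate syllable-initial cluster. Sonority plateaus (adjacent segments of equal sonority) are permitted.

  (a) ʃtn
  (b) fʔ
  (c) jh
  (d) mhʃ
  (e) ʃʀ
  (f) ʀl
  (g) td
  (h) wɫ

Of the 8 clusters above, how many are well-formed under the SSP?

2

(a) ʃtn: profile 3-1-5 — violates.
(b) fʔ: profile 3-1 — violates.
(c) jh: profile 8-3 — violates.
(d) mhʃ: profile 5-3-3 — violates.
(e) ʃʀ: profile 3-7 — obeys.
(f) ʀl: profile 7-6 — violates.
(g) td: profile 1-2 — obeys.
(h) wɫ: profile 8-6 — violates.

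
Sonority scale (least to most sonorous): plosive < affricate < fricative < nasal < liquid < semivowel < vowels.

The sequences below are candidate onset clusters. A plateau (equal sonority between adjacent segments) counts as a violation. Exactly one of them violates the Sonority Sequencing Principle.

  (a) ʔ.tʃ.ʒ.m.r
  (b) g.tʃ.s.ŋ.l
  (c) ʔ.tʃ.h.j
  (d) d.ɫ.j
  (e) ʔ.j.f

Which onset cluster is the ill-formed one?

(a) ʔ.tʃ.ʒ.m.r: profile 1-2-3-4-5 — obeys.
(b) g.tʃ.s.ŋ.l: profile 1-2-3-4-5 — obeys.
(c) ʔ.tʃ.h.j: profile 1-2-3-6 — obeys.
(d) d.ɫ.j: profile 1-5-6 — obeys.
(e) ʔ.j.f: profile 1-6-3 — violates.

e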